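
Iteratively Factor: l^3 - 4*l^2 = (l - 4)*(l^2) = l*(l - 4)*(l)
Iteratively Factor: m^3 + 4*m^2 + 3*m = (m + 3)*(m^2 + m) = m*(m + 3)*(m + 1)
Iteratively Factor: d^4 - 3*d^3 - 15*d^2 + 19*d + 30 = (d + 3)*(d^3 - 6*d^2 + 3*d + 10) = (d - 2)*(d + 3)*(d^2 - 4*d - 5) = (d - 2)*(d + 1)*(d + 3)*(d - 5)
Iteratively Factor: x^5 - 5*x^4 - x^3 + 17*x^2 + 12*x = (x + 1)*(x^4 - 6*x^3 + 5*x^2 + 12*x) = x*(x + 1)*(x^3 - 6*x^2 + 5*x + 12) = x*(x - 3)*(x + 1)*(x^2 - 3*x - 4) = x*(x - 4)*(x - 3)*(x + 1)*(x + 1)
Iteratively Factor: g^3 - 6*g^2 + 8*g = (g - 4)*(g^2 - 2*g) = g*(g - 4)*(g - 2)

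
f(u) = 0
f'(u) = 0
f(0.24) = 0.00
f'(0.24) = 0.00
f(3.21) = 0.00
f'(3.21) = 0.00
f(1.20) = 0.00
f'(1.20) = 0.00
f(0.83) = 0.00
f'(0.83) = 0.00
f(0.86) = 0.00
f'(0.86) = 0.00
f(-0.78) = 0.00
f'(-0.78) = 0.00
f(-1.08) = 0.00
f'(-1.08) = 0.00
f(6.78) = 0.00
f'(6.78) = 0.00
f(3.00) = 0.00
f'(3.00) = 0.00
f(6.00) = 0.00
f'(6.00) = 0.00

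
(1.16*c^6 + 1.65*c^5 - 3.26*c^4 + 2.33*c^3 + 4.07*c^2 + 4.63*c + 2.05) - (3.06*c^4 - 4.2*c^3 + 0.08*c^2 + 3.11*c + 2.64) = 1.16*c^6 + 1.65*c^5 - 6.32*c^4 + 6.53*c^3 + 3.99*c^2 + 1.52*c - 0.59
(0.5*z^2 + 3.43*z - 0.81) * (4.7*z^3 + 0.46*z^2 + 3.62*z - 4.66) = 2.35*z^5 + 16.351*z^4 - 0.4192*z^3 + 9.714*z^2 - 18.916*z + 3.7746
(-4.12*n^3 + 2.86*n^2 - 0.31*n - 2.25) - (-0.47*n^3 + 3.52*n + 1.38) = -3.65*n^3 + 2.86*n^2 - 3.83*n - 3.63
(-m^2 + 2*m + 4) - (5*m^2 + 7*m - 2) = -6*m^2 - 5*m + 6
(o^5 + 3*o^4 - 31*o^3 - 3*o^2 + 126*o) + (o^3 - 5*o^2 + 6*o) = o^5 + 3*o^4 - 30*o^3 - 8*o^2 + 132*o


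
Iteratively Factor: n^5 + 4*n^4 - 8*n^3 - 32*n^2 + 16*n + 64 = (n - 2)*(n^4 + 6*n^3 + 4*n^2 - 24*n - 32) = (n - 2)*(n + 4)*(n^3 + 2*n^2 - 4*n - 8) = (n - 2)^2*(n + 4)*(n^2 + 4*n + 4) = (n - 2)^2*(n + 2)*(n + 4)*(n + 2)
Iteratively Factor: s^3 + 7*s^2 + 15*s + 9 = (s + 1)*(s^2 + 6*s + 9) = (s + 1)*(s + 3)*(s + 3)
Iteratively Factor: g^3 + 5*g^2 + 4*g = (g)*(g^2 + 5*g + 4) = g*(g + 4)*(g + 1)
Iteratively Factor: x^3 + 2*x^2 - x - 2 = (x - 1)*(x^2 + 3*x + 2) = (x - 1)*(x + 1)*(x + 2)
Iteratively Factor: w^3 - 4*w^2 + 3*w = (w)*(w^2 - 4*w + 3) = w*(w - 3)*(w - 1)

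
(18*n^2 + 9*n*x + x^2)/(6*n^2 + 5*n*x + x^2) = (6*n + x)/(2*n + x)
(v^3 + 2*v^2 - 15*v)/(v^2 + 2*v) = (v^2 + 2*v - 15)/(v + 2)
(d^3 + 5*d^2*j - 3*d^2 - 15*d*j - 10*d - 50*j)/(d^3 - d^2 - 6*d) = (d^2 + 5*d*j - 5*d - 25*j)/(d*(d - 3))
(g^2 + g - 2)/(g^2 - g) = (g + 2)/g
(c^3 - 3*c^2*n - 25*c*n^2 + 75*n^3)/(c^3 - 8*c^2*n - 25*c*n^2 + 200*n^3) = (c - 3*n)/(c - 8*n)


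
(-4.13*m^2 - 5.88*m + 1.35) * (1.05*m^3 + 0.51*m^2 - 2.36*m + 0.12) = -4.3365*m^5 - 8.2803*m^4 + 8.1655*m^3 + 14.0697*m^2 - 3.8916*m + 0.162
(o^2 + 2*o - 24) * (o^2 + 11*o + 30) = o^4 + 13*o^3 + 28*o^2 - 204*o - 720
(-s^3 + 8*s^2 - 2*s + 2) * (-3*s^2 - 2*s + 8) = 3*s^5 - 22*s^4 - 18*s^3 + 62*s^2 - 20*s + 16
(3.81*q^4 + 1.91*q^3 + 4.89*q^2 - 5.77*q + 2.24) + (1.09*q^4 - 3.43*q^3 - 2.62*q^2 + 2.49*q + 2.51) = 4.9*q^4 - 1.52*q^3 + 2.27*q^2 - 3.28*q + 4.75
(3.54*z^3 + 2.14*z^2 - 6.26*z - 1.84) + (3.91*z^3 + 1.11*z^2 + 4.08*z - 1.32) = 7.45*z^3 + 3.25*z^2 - 2.18*z - 3.16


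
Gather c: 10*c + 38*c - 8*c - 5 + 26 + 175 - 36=40*c + 160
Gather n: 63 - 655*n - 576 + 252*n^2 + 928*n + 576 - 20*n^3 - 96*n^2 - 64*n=-20*n^3 + 156*n^2 + 209*n + 63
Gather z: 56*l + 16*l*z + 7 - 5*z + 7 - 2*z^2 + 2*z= 56*l - 2*z^2 + z*(16*l - 3) + 14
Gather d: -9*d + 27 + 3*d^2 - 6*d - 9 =3*d^2 - 15*d + 18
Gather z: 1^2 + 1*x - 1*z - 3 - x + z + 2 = 0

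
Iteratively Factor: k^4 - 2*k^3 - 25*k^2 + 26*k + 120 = (k + 2)*(k^3 - 4*k^2 - 17*k + 60) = (k - 3)*(k + 2)*(k^2 - k - 20) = (k - 3)*(k + 2)*(k + 4)*(k - 5)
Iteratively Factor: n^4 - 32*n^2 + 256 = (n - 4)*(n^3 + 4*n^2 - 16*n - 64) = (n - 4)^2*(n^2 + 8*n + 16) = (n - 4)^2*(n + 4)*(n + 4)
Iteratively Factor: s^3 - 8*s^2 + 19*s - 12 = (s - 3)*(s^2 - 5*s + 4) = (s - 4)*(s - 3)*(s - 1)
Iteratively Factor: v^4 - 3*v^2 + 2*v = (v - 1)*(v^3 + v^2 - 2*v) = (v - 1)^2*(v^2 + 2*v) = v*(v - 1)^2*(v + 2)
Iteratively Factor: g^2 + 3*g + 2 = (g + 1)*(g + 2)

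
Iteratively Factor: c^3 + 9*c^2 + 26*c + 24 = (c + 4)*(c^2 + 5*c + 6) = (c + 3)*(c + 4)*(c + 2)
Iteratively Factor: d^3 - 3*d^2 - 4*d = (d - 4)*(d^2 + d) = (d - 4)*(d + 1)*(d)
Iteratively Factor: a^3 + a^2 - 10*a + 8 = (a + 4)*(a^2 - 3*a + 2) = (a - 1)*(a + 4)*(a - 2)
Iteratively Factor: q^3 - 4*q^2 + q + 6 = (q - 2)*(q^2 - 2*q - 3) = (q - 2)*(q + 1)*(q - 3)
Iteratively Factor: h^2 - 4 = (h + 2)*(h - 2)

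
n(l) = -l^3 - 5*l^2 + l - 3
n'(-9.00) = -152.00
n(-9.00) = 312.00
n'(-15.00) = -524.00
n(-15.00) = 2232.00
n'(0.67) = -7.05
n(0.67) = -4.88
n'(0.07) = 0.29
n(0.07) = -2.95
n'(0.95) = -11.21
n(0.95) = -7.42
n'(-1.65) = 9.33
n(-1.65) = -13.77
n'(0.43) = -3.85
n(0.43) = -3.57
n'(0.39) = -3.36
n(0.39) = -3.43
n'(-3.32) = 1.13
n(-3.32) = -24.84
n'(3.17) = -60.85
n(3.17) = -81.93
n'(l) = -3*l^2 - 10*l + 1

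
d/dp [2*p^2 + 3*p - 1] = 4*p + 3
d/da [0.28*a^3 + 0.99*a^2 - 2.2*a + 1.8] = 0.84*a^2 + 1.98*a - 2.2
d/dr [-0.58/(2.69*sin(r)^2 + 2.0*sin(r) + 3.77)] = (3.1204*sin(r) + 1.16)*cos(r)/(2.69*sin(r)^2 + 2.0*sin(r) + 3.77)^2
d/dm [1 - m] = -1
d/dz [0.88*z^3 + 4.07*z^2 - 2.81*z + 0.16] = 2.64*z^2 + 8.14*z - 2.81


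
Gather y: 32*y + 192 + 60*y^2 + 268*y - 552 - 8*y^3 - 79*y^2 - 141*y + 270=-8*y^3 - 19*y^2 + 159*y - 90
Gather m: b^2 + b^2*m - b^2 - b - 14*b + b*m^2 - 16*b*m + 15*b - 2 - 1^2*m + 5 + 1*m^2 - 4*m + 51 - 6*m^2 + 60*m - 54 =m^2*(b - 5) + m*(b^2 - 16*b + 55)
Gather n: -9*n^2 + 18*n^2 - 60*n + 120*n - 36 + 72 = 9*n^2 + 60*n + 36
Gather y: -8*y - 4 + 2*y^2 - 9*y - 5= 2*y^2 - 17*y - 9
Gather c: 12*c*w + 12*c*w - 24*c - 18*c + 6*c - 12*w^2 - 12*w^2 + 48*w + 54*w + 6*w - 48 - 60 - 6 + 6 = c*(24*w - 36) - 24*w^2 + 108*w - 108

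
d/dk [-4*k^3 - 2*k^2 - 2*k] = -12*k^2 - 4*k - 2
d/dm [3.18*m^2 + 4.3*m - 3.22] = 6.36*m + 4.3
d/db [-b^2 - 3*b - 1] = -2*b - 3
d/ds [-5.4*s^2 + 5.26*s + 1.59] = 5.26 - 10.8*s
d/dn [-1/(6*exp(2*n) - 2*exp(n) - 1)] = (12*exp(n) - 2)*exp(n)/(-6*exp(2*n) + 2*exp(n) + 1)^2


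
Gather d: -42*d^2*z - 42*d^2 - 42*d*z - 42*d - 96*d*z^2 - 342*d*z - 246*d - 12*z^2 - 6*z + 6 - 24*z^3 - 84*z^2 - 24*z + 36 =d^2*(-42*z - 42) + d*(-96*z^2 - 384*z - 288) - 24*z^3 - 96*z^2 - 30*z + 42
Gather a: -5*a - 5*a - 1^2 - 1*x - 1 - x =-10*a - 2*x - 2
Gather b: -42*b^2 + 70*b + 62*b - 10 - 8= -42*b^2 + 132*b - 18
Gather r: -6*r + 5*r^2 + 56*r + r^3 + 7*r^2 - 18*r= r^3 + 12*r^2 + 32*r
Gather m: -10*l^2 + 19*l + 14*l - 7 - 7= -10*l^2 + 33*l - 14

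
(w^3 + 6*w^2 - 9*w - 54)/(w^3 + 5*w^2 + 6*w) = (w^2 + 3*w - 18)/(w*(w + 2))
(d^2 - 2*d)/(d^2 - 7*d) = (d - 2)/(d - 7)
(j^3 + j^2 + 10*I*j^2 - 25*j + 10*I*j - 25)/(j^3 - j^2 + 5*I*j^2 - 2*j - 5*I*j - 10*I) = (j + 5*I)/(j - 2)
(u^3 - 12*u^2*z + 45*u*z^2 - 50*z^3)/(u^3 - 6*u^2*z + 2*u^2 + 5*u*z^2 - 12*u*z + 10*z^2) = (-u^2 + 7*u*z - 10*z^2)/(-u^2 + u*z - 2*u + 2*z)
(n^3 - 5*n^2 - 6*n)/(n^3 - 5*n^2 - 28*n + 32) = n*(n^2 - 5*n - 6)/(n^3 - 5*n^2 - 28*n + 32)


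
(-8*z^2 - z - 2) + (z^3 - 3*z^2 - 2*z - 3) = z^3 - 11*z^2 - 3*z - 5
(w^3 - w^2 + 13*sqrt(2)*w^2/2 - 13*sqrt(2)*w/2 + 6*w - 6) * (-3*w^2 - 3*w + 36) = -3*w^5 - 39*sqrt(2)*w^4/2 + 21*w^3 - 36*w^2 + 507*sqrt(2)*w^2/2 - 234*sqrt(2)*w + 234*w - 216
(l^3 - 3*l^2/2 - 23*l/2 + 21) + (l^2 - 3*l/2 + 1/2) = l^3 - l^2/2 - 13*l + 43/2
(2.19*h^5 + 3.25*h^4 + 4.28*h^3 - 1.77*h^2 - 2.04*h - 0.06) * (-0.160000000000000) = -0.3504*h^5 - 0.52*h^4 - 0.6848*h^3 + 0.2832*h^2 + 0.3264*h + 0.0096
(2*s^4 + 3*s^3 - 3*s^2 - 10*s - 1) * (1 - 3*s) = -6*s^5 - 7*s^4 + 12*s^3 + 27*s^2 - 7*s - 1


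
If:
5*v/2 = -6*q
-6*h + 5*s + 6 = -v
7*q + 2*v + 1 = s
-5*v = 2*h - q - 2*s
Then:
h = 871/436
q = 25/218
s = 273/218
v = -30/109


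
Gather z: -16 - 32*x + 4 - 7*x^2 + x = -7*x^2 - 31*x - 12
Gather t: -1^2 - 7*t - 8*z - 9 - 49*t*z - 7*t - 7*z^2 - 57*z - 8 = t*(-49*z - 14) - 7*z^2 - 65*z - 18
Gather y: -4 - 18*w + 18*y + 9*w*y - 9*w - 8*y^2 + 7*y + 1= -27*w - 8*y^2 + y*(9*w + 25) - 3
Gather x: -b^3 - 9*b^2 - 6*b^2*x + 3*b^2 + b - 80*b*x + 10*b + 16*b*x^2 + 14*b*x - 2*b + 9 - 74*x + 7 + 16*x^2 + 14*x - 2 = -b^3 - 6*b^2 + 9*b + x^2*(16*b + 16) + x*(-6*b^2 - 66*b - 60) + 14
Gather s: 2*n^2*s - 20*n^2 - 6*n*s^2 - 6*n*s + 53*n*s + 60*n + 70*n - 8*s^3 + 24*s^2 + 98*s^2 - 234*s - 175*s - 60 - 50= -20*n^2 + 130*n - 8*s^3 + s^2*(122 - 6*n) + s*(2*n^2 + 47*n - 409) - 110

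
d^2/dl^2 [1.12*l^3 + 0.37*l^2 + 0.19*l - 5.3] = 6.72*l + 0.74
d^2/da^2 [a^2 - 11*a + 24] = 2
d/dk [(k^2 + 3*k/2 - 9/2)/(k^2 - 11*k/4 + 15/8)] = -68/(16*k^2 - 40*k + 25)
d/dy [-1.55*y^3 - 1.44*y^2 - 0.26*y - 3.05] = -4.65*y^2 - 2.88*y - 0.26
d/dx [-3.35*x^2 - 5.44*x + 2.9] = -6.7*x - 5.44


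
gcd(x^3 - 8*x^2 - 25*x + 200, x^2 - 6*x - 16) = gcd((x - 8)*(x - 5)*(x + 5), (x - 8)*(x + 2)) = x - 8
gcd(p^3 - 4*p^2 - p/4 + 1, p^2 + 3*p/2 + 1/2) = p + 1/2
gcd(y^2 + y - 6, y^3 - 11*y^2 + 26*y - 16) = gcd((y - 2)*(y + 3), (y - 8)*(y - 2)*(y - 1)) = y - 2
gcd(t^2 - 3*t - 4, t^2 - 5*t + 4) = t - 4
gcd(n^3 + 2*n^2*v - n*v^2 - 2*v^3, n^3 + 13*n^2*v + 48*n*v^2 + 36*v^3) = n + v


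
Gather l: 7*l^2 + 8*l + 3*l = 7*l^2 + 11*l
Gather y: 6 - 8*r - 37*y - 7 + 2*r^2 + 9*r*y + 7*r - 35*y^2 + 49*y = 2*r^2 - r - 35*y^2 + y*(9*r + 12) - 1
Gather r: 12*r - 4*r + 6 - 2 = 8*r + 4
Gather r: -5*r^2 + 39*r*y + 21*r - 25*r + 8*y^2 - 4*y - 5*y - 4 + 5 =-5*r^2 + r*(39*y - 4) + 8*y^2 - 9*y + 1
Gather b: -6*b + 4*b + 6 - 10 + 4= -2*b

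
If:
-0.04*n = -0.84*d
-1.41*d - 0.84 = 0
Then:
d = -0.60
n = -12.51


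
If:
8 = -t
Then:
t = -8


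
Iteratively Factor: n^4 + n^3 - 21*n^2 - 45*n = (n - 5)*(n^3 + 6*n^2 + 9*n) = (n - 5)*(n + 3)*(n^2 + 3*n) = (n - 5)*(n + 3)^2*(n)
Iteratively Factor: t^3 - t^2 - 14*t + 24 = (t + 4)*(t^2 - 5*t + 6) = (t - 2)*(t + 4)*(t - 3)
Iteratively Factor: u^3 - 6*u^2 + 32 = (u + 2)*(u^2 - 8*u + 16) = (u - 4)*(u + 2)*(u - 4)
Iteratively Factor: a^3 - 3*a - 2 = (a + 1)*(a^2 - a - 2) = (a - 2)*(a + 1)*(a + 1)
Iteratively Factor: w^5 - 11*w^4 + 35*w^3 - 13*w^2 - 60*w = (w - 4)*(w^4 - 7*w^3 + 7*w^2 + 15*w) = (w - 5)*(w - 4)*(w^3 - 2*w^2 - 3*w) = w*(w - 5)*(w - 4)*(w^2 - 2*w - 3) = w*(w - 5)*(w - 4)*(w + 1)*(w - 3)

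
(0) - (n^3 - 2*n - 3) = -n^3 + 2*n + 3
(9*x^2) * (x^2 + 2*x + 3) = 9*x^4 + 18*x^3 + 27*x^2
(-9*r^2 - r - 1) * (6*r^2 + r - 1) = -54*r^4 - 15*r^3 + 2*r^2 + 1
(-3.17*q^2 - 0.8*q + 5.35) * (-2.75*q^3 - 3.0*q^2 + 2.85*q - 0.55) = 8.7175*q^5 + 11.71*q^4 - 21.347*q^3 - 16.5865*q^2 + 15.6875*q - 2.9425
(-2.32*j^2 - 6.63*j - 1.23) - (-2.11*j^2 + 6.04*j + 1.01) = -0.21*j^2 - 12.67*j - 2.24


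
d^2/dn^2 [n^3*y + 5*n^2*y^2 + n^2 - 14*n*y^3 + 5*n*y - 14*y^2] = 6*n*y + 10*y^2 + 2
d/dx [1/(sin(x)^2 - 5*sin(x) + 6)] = (5 - 2*sin(x))*cos(x)/(sin(x)^2 - 5*sin(x) + 6)^2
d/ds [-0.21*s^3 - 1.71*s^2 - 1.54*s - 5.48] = -0.63*s^2 - 3.42*s - 1.54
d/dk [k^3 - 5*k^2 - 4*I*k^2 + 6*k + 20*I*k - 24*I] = 3*k^2 - 10*k - 8*I*k + 6 + 20*I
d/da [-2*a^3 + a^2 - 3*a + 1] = -6*a^2 + 2*a - 3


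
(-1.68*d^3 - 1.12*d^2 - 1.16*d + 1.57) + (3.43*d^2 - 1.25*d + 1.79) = -1.68*d^3 + 2.31*d^2 - 2.41*d + 3.36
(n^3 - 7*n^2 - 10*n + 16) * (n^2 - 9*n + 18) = n^5 - 16*n^4 + 71*n^3 - 20*n^2 - 324*n + 288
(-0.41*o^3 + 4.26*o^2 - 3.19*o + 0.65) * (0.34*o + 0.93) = -0.1394*o^4 + 1.0671*o^3 + 2.8772*o^2 - 2.7457*o + 0.6045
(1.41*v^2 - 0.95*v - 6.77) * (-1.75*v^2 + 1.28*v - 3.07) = -2.4675*v^4 + 3.4673*v^3 + 6.3028*v^2 - 5.7491*v + 20.7839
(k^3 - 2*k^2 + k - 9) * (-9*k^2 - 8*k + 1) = -9*k^5 + 10*k^4 + 8*k^3 + 71*k^2 + 73*k - 9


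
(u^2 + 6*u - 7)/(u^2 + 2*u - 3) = (u + 7)/(u + 3)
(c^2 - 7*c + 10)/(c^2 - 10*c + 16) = (c - 5)/(c - 8)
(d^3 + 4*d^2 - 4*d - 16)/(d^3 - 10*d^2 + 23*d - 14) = (d^2 + 6*d + 8)/(d^2 - 8*d + 7)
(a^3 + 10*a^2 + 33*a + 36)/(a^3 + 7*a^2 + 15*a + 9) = (a + 4)/(a + 1)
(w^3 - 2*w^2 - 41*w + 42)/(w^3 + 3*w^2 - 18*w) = (w^2 - 8*w + 7)/(w*(w - 3))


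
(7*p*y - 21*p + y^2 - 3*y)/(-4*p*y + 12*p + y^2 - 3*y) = (7*p + y)/(-4*p + y)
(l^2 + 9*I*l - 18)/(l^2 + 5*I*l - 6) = (l + 6*I)/(l + 2*I)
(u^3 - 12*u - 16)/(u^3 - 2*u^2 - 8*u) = (u + 2)/u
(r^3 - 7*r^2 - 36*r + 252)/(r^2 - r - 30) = (r^2 - r - 42)/(r + 5)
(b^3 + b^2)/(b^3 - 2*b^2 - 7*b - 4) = b^2/(b^2 - 3*b - 4)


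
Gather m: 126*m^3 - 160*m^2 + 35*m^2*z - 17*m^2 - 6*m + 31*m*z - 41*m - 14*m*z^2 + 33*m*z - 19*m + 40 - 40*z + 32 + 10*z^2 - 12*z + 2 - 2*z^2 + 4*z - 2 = 126*m^3 + m^2*(35*z - 177) + m*(-14*z^2 + 64*z - 66) + 8*z^2 - 48*z + 72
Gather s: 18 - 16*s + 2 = 20 - 16*s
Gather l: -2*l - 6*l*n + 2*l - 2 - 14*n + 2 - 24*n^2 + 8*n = -6*l*n - 24*n^2 - 6*n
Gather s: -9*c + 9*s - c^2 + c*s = -c^2 - 9*c + s*(c + 9)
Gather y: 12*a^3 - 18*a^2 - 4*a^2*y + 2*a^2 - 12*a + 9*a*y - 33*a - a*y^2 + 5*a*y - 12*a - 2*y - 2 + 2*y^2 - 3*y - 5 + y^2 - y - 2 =12*a^3 - 16*a^2 - 57*a + y^2*(3 - a) + y*(-4*a^2 + 14*a - 6) - 9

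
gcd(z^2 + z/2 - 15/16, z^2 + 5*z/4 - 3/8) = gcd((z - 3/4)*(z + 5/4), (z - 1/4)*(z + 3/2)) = 1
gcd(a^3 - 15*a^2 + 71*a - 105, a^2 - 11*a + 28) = a - 7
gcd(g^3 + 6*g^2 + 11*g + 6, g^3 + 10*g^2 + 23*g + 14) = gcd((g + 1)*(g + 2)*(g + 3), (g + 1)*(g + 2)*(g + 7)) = g^2 + 3*g + 2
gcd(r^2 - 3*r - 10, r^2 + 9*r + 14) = r + 2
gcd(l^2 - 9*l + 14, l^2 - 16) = 1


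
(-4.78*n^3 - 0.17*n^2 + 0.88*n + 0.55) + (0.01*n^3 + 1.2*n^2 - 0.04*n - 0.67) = -4.77*n^3 + 1.03*n^2 + 0.84*n - 0.12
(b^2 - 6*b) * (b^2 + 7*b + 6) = b^4 + b^3 - 36*b^2 - 36*b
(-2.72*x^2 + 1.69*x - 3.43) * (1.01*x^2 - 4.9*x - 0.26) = -2.7472*x^4 + 15.0349*x^3 - 11.0381*x^2 + 16.3676*x + 0.8918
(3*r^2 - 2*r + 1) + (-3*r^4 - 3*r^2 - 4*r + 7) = -3*r^4 - 6*r + 8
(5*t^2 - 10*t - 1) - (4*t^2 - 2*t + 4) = t^2 - 8*t - 5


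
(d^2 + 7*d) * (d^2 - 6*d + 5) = d^4 + d^3 - 37*d^2 + 35*d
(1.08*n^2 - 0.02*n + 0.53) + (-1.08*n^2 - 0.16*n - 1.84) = -0.18*n - 1.31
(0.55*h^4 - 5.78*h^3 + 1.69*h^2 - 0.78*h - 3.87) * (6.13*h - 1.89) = 3.3715*h^5 - 36.4709*h^4 + 21.2839*h^3 - 7.9755*h^2 - 22.2489*h + 7.3143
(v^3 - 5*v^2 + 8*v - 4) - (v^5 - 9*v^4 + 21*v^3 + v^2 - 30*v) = -v^5 + 9*v^4 - 20*v^3 - 6*v^2 + 38*v - 4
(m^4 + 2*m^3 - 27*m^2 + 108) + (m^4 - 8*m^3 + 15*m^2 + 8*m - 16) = 2*m^4 - 6*m^3 - 12*m^2 + 8*m + 92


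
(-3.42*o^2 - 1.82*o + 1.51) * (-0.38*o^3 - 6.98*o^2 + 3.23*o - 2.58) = 1.2996*o^5 + 24.5632*o^4 + 1.0832*o^3 - 7.5948*o^2 + 9.5729*o - 3.8958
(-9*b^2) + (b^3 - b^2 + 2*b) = b^3 - 10*b^2 + 2*b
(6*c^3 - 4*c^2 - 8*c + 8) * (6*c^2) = 36*c^5 - 24*c^4 - 48*c^3 + 48*c^2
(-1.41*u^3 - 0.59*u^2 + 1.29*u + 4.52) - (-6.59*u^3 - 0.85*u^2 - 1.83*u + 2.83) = 5.18*u^3 + 0.26*u^2 + 3.12*u + 1.69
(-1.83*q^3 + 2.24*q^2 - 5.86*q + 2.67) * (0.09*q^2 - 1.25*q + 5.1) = -0.1647*q^5 + 2.4891*q^4 - 12.6604*q^3 + 18.9893*q^2 - 33.2235*q + 13.617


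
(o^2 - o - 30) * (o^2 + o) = o^4 - 31*o^2 - 30*o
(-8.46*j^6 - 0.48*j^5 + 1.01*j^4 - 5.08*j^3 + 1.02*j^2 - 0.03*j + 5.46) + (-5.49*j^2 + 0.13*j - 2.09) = -8.46*j^6 - 0.48*j^5 + 1.01*j^4 - 5.08*j^3 - 4.47*j^2 + 0.1*j + 3.37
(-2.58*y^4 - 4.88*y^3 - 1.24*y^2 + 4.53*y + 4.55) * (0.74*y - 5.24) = -1.9092*y^5 + 9.908*y^4 + 24.6536*y^3 + 9.8498*y^2 - 20.3702*y - 23.842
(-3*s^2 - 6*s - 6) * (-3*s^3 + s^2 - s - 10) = 9*s^5 + 15*s^4 + 15*s^3 + 30*s^2 + 66*s + 60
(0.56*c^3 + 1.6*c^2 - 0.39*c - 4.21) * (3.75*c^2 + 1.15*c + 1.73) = 2.1*c^5 + 6.644*c^4 + 1.3463*c^3 - 13.468*c^2 - 5.5162*c - 7.2833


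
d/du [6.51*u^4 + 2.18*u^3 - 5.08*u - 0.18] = 26.04*u^3 + 6.54*u^2 - 5.08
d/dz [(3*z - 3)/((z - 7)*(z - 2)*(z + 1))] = 3*(-2*z^3 + 11*z^2 - 16*z + 19)/(z^6 - 16*z^5 + 74*z^4 - 52*z^3 - 199*z^2 + 140*z + 196)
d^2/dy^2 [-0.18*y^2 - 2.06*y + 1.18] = -0.360000000000000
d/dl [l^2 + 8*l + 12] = 2*l + 8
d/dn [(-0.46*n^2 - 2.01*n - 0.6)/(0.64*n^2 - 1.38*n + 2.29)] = (1.9212*n^2 - 1.3388*n - 5.4309)/(0.4096*n^4 - 1.7664*n^3 + 4.8356*n^2 - 6.3204*n + 5.2441)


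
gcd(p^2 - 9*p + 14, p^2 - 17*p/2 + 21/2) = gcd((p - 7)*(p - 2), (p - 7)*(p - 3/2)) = p - 7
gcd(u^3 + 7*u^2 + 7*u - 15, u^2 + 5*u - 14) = 1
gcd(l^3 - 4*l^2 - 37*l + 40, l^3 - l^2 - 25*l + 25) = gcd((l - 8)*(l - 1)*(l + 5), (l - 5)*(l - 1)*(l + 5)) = l^2 + 4*l - 5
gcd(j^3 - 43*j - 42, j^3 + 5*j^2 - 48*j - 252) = j^2 - j - 42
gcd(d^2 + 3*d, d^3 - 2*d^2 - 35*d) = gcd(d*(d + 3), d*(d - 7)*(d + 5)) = d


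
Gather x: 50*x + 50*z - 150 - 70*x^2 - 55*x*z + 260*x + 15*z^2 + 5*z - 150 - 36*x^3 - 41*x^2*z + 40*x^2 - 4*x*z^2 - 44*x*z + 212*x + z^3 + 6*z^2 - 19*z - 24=-36*x^3 + x^2*(-41*z - 30) + x*(-4*z^2 - 99*z + 522) + z^3 + 21*z^2 + 36*z - 324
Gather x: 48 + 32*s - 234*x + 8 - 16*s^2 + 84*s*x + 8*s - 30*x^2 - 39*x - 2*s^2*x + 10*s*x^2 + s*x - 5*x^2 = -16*s^2 + 40*s + x^2*(10*s - 35) + x*(-2*s^2 + 85*s - 273) + 56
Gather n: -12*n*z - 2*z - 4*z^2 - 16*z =-12*n*z - 4*z^2 - 18*z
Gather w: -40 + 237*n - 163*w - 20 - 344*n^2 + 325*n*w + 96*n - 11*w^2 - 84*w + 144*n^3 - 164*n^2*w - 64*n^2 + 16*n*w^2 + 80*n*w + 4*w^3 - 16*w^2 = 144*n^3 - 408*n^2 + 333*n + 4*w^3 + w^2*(16*n - 27) + w*(-164*n^2 + 405*n - 247) - 60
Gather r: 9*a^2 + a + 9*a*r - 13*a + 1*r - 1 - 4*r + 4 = 9*a^2 - 12*a + r*(9*a - 3) + 3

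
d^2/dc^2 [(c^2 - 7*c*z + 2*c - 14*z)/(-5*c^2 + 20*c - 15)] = 2*(7*c^3*z - 6*c^3 + 42*c^2*z + 9*c^2 - 231*c*z + 18*c + 266*z - 33)/(5*(c^6 - 12*c^5 + 57*c^4 - 136*c^3 + 171*c^2 - 108*c + 27))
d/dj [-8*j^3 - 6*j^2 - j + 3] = -24*j^2 - 12*j - 1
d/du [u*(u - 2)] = 2*u - 2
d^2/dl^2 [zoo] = 0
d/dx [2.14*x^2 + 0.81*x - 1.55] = 4.28*x + 0.81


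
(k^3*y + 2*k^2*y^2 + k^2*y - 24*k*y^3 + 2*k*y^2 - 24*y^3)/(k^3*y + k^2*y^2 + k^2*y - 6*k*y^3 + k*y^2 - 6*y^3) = (-k^2 - 2*k*y + 24*y^2)/(-k^2 - k*y + 6*y^2)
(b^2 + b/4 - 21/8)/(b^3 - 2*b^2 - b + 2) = (b^2 + b/4 - 21/8)/(b^3 - 2*b^2 - b + 2)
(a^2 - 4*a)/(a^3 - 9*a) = (a - 4)/(a^2 - 9)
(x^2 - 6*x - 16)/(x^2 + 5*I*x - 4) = (x^2 - 6*x - 16)/(x^2 + 5*I*x - 4)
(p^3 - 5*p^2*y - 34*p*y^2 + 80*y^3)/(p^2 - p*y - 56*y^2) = (p^2 + 3*p*y - 10*y^2)/(p + 7*y)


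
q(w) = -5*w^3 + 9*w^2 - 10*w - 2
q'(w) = -15*w^2 + 18*w - 10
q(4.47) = -313.45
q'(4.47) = -229.25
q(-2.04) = 98.30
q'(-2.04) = -109.14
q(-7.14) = 2348.19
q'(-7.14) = -903.21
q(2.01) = -26.34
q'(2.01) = -34.42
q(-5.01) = 902.76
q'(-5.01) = -476.68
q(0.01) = -2.10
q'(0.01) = -9.82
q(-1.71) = 66.42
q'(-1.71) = -84.64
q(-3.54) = 367.99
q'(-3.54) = -261.69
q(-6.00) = 1462.00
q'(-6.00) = -658.00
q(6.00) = -818.00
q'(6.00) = -442.00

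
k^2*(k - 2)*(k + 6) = k^4 + 4*k^3 - 12*k^2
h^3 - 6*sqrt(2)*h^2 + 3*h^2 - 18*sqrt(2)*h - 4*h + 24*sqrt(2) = (h - 1)*(h + 4)*(h - 6*sqrt(2))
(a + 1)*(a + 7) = a^2 + 8*a + 7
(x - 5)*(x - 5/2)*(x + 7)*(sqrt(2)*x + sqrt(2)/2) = sqrt(2)*x^4 - 161*sqrt(2)*x^2/4 + 135*sqrt(2)*x/2 + 175*sqrt(2)/4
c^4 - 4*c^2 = c^2*(c - 2)*(c + 2)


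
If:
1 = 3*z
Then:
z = 1/3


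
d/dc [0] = 0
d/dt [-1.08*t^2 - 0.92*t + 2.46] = -2.16*t - 0.92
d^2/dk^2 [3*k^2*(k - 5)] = 18*k - 30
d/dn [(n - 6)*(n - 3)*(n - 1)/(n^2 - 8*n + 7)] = (n^2 - 14*n + 45)/(n^2 - 14*n + 49)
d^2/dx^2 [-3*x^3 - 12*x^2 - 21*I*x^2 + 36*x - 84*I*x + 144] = -18*x - 24 - 42*I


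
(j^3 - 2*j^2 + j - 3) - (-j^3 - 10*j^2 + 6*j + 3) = 2*j^3 + 8*j^2 - 5*j - 6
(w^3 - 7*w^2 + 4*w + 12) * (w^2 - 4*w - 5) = w^5 - 11*w^4 + 27*w^3 + 31*w^2 - 68*w - 60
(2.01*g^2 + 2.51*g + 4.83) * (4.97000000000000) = 9.9897*g^2 + 12.4747*g + 24.0051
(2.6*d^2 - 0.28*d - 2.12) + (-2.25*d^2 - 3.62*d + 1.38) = 0.35*d^2 - 3.9*d - 0.74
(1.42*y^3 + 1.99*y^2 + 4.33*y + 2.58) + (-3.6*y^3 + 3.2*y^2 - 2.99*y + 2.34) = -2.18*y^3 + 5.19*y^2 + 1.34*y + 4.92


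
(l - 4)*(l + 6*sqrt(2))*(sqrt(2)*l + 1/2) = sqrt(2)*l^3 - 4*sqrt(2)*l^2 + 25*l^2/2 - 50*l + 3*sqrt(2)*l - 12*sqrt(2)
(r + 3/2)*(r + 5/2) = r^2 + 4*r + 15/4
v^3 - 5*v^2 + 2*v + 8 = (v - 4)*(v - 2)*(v + 1)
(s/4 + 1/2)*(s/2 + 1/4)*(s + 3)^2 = s^4/8 + 17*s^3/16 + 25*s^2/8 + 57*s/16 + 9/8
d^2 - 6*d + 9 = (d - 3)^2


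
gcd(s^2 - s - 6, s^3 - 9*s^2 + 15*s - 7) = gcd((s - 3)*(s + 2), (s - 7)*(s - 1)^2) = 1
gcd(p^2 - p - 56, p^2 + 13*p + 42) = p + 7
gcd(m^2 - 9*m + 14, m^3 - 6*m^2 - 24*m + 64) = m - 2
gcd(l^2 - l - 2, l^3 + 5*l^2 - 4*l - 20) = l - 2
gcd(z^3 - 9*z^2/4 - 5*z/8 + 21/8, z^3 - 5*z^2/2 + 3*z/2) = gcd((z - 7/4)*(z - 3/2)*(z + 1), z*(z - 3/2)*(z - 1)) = z - 3/2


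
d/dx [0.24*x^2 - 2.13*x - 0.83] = 0.48*x - 2.13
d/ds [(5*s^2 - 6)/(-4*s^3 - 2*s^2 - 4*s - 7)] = 2*(10*s^4 - 46*s^2 - 47*s - 12)/(16*s^6 + 16*s^5 + 36*s^4 + 72*s^3 + 44*s^2 + 56*s + 49)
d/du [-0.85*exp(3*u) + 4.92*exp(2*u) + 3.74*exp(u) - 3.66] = (-2.55*exp(2*u) + 9.84*exp(u) + 3.74)*exp(u)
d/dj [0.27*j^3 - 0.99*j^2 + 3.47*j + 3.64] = 0.81*j^2 - 1.98*j + 3.47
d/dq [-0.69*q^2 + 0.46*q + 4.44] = 0.46 - 1.38*q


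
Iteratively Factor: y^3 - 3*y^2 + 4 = (y - 2)*(y^2 - y - 2) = (y - 2)*(y + 1)*(y - 2)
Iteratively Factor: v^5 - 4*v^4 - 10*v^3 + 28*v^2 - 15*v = (v - 1)*(v^4 - 3*v^3 - 13*v^2 + 15*v) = (v - 1)*(v + 3)*(v^3 - 6*v^2 + 5*v) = v*(v - 1)*(v + 3)*(v^2 - 6*v + 5) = v*(v - 5)*(v - 1)*(v + 3)*(v - 1)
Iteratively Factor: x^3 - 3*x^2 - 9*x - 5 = (x - 5)*(x^2 + 2*x + 1) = (x - 5)*(x + 1)*(x + 1)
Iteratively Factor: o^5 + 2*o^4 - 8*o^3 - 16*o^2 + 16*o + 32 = (o - 2)*(o^4 + 4*o^3 - 16*o - 16) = (o - 2)*(o + 2)*(o^3 + 2*o^2 - 4*o - 8) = (o - 2)^2*(o + 2)*(o^2 + 4*o + 4) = (o - 2)^2*(o + 2)^2*(o + 2)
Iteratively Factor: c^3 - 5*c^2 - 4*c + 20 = (c - 5)*(c^2 - 4) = (c - 5)*(c + 2)*(c - 2)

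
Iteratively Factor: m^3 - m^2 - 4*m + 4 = (m - 2)*(m^2 + m - 2) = (m - 2)*(m - 1)*(m + 2)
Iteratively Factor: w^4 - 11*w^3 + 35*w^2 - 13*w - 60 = (w - 4)*(w^3 - 7*w^2 + 7*w + 15) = (w - 4)*(w - 3)*(w^2 - 4*w - 5) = (w - 5)*(w - 4)*(w - 3)*(w + 1)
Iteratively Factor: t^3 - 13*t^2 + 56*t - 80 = (t - 4)*(t^2 - 9*t + 20) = (t - 5)*(t - 4)*(t - 4)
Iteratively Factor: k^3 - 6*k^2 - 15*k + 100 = (k - 5)*(k^2 - k - 20) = (k - 5)^2*(k + 4)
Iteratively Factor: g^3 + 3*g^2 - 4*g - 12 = (g + 3)*(g^2 - 4) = (g + 2)*(g + 3)*(g - 2)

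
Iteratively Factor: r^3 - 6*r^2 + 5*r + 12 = (r - 3)*(r^2 - 3*r - 4) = (r - 3)*(r + 1)*(r - 4)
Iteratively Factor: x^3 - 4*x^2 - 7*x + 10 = (x - 5)*(x^2 + x - 2) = (x - 5)*(x - 1)*(x + 2)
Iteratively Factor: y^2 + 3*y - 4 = (y + 4)*(y - 1)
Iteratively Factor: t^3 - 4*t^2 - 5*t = (t + 1)*(t^2 - 5*t) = (t - 5)*(t + 1)*(t)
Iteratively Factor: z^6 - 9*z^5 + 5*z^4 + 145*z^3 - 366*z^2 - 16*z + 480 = (z - 3)*(z^5 - 6*z^4 - 13*z^3 + 106*z^2 - 48*z - 160) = (z - 3)*(z + 4)*(z^4 - 10*z^3 + 27*z^2 - 2*z - 40) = (z - 3)*(z - 2)*(z + 4)*(z^3 - 8*z^2 + 11*z + 20) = (z - 3)*(z - 2)*(z + 1)*(z + 4)*(z^2 - 9*z + 20) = (z - 4)*(z - 3)*(z - 2)*(z + 1)*(z + 4)*(z - 5)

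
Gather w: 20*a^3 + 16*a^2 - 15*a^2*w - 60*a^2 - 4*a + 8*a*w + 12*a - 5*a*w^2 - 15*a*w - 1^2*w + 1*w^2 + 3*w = 20*a^3 - 44*a^2 + 8*a + w^2*(1 - 5*a) + w*(-15*a^2 - 7*a + 2)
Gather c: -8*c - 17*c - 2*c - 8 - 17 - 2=-27*c - 27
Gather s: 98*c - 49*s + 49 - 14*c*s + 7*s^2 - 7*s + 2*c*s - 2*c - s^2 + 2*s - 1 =96*c + 6*s^2 + s*(-12*c - 54) + 48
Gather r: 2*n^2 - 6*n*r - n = 2*n^2 - 6*n*r - n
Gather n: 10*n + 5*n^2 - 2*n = 5*n^2 + 8*n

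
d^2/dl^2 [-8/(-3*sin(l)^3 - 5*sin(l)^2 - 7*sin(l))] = 8*(-81*sin(l)^3 - 165*sin(l)^2 - 34*sin(l) + 135 + 227/sin(l) + 210/sin(l)^2 + 98/sin(l)^3)/(3*sin(l)^2 + 5*sin(l) + 7)^3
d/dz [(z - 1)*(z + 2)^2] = 3*z*(z + 2)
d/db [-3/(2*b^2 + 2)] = 3*b/(b^2 + 1)^2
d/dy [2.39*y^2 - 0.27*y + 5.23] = 4.78*y - 0.27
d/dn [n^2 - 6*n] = 2*n - 6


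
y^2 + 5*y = y*(y + 5)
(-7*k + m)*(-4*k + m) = 28*k^2 - 11*k*m + m^2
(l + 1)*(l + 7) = l^2 + 8*l + 7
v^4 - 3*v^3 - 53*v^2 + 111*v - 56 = (v - 8)*(v - 1)^2*(v + 7)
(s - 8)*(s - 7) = s^2 - 15*s + 56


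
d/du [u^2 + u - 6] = 2*u + 1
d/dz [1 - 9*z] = -9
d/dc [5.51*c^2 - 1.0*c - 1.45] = 11.02*c - 1.0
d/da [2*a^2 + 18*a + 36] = 4*a + 18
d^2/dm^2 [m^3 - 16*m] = 6*m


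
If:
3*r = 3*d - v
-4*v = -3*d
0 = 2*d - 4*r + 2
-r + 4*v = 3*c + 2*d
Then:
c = 1/6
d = 2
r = 3/2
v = 3/2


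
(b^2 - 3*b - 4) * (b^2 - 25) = b^4 - 3*b^3 - 29*b^2 + 75*b + 100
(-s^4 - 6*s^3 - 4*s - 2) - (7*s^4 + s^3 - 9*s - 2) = -8*s^4 - 7*s^3 + 5*s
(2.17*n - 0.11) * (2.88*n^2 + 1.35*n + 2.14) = 6.2496*n^3 + 2.6127*n^2 + 4.4953*n - 0.2354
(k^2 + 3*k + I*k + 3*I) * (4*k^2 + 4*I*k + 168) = 4*k^4 + 12*k^3 + 8*I*k^3 + 164*k^2 + 24*I*k^2 + 492*k + 168*I*k + 504*I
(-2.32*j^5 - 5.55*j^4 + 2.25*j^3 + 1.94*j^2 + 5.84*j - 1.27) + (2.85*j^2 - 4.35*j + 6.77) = -2.32*j^5 - 5.55*j^4 + 2.25*j^3 + 4.79*j^2 + 1.49*j + 5.5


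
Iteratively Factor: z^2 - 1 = (z - 1)*(z + 1)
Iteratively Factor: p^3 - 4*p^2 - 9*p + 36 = (p + 3)*(p^2 - 7*p + 12) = (p - 4)*(p + 3)*(p - 3)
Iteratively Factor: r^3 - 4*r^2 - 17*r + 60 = (r + 4)*(r^2 - 8*r + 15) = (r - 3)*(r + 4)*(r - 5)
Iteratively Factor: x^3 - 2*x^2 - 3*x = (x + 1)*(x^2 - 3*x) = (x - 3)*(x + 1)*(x)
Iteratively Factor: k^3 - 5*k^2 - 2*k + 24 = (k - 4)*(k^2 - k - 6) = (k - 4)*(k + 2)*(k - 3)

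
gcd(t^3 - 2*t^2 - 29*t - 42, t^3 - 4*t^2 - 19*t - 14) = t^2 - 5*t - 14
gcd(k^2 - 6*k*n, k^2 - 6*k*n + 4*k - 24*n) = k - 6*n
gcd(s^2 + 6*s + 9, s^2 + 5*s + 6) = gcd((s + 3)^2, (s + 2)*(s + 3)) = s + 3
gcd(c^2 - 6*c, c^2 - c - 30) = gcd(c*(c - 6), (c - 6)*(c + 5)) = c - 6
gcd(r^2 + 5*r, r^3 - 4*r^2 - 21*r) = r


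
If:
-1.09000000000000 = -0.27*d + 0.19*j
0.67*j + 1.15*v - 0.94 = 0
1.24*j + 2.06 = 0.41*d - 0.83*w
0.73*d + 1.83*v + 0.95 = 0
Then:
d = 10.91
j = 9.76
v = -4.87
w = -11.68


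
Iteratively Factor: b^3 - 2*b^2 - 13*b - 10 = (b + 1)*(b^2 - 3*b - 10) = (b - 5)*(b + 1)*(b + 2)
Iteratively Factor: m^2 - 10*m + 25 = (m - 5)*(m - 5)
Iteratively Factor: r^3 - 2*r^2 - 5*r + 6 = (r - 1)*(r^2 - r - 6) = (r - 3)*(r - 1)*(r + 2)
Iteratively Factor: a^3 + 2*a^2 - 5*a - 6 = (a + 1)*(a^2 + a - 6) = (a + 1)*(a + 3)*(a - 2)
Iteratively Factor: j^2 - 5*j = (j - 5)*(j)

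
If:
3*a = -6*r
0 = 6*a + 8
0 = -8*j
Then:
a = -4/3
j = 0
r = 2/3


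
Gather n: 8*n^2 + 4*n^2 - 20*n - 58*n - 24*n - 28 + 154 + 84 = 12*n^2 - 102*n + 210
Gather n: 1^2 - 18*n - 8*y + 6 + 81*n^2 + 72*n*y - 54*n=81*n^2 + n*(72*y - 72) - 8*y + 7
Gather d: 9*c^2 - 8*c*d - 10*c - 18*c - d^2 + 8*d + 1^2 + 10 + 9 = 9*c^2 - 28*c - d^2 + d*(8 - 8*c) + 20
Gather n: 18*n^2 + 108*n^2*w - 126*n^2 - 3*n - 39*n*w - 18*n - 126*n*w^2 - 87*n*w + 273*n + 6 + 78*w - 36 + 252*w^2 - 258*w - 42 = n^2*(108*w - 108) + n*(-126*w^2 - 126*w + 252) + 252*w^2 - 180*w - 72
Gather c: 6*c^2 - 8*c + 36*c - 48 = 6*c^2 + 28*c - 48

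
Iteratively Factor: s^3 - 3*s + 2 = (s - 1)*(s^2 + s - 2) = (s - 1)^2*(s + 2)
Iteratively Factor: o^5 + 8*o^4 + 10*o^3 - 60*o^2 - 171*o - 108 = (o + 1)*(o^4 + 7*o^3 + 3*o^2 - 63*o - 108) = (o + 1)*(o + 4)*(o^3 + 3*o^2 - 9*o - 27) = (o + 1)*(o + 3)*(o + 4)*(o^2 - 9) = (o + 1)*(o + 3)^2*(o + 4)*(o - 3)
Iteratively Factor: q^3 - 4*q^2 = (q)*(q^2 - 4*q) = q*(q - 4)*(q)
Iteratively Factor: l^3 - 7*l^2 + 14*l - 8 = (l - 2)*(l^2 - 5*l + 4) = (l - 2)*(l - 1)*(l - 4)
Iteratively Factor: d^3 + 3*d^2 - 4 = (d + 2)*(d^2 + d - 2) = (d + 2)^2*(d - 1)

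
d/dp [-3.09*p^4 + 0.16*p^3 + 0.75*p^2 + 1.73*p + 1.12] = -12.36*p^3 + 0.48*p^2 + 1.5*p + 1.73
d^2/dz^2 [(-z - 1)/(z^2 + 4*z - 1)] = 2*(-4*(z + 1)*(z + 2)^2 + (3*z + 5)*(z^2 + 4*z - 1))/(z^2 + 4*z - 1)^3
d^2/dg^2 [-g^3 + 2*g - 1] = -6*g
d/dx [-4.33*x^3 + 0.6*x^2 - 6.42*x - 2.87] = -12.99*x^2 + 1.2*x - 6.42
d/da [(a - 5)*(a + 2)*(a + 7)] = 3*a^2 + 8*a - 31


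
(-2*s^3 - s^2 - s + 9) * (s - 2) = -2*s^4 + 3*s^3 + s^2 + 11*s - 18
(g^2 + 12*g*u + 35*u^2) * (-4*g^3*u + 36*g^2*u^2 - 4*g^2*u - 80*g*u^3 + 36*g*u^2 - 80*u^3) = -4*g^5*u - 12*g^4*u^2 - 4*g^4*u + 212*g^3*u^3 - 12*g^3*u^2 + 300*g^2*u^4 + 212*g^2*u^3 - 2800*g*u^5 + 300*g*u^4 - 2800*u^5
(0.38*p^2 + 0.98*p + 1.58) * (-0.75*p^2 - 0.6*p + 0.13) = -0.285*p^4 - 0.963*p^3 - 1.7236*p^2 - 0.8206*p + 0.2054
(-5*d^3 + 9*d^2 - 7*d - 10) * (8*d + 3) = -40*d^4 + 57*d^3 - 29*d^2 - 101*d - 30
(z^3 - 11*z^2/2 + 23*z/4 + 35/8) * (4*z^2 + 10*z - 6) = 4*z^5 - 12*z^4 - 38*z^3 + 108*z^2 + 37*z/4 - 105/4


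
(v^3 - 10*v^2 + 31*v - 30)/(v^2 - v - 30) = (-v^3 + 10*v^2 - 31*v + 30)/(-v^2 + v + 30)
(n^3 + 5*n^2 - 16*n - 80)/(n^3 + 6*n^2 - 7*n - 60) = (n - 4)/(n - 3)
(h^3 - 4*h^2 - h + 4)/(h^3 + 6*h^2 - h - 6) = (h - 4)/(h + 6)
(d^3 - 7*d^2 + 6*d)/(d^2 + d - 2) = d*(d - 6)/(d + 2)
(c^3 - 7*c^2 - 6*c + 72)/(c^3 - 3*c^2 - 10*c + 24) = (c - 6)/(c - 2)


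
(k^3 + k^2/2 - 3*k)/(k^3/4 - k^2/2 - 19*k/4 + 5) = 2*k*(2*k^2 + k - 6)/(k^3 - 2*k^2 - 19*k + 20)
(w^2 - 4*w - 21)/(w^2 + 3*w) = (w - 7)/w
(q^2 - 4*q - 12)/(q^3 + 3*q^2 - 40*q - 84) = 1/(q + 7)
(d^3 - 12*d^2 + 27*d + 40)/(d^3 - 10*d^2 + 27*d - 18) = (d^3 - 12*d^2 + 27*d + 40)/(d^3 - 10*d^2 + 27*d - 18)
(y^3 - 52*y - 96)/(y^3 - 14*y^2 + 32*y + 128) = (y + 6)/(y - 8)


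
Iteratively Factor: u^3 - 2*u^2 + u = (u - 1)*(u^2 - u) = (u - 1)^2*(u)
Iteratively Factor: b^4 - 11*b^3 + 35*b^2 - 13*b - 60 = (b - 4)*(b^3 - 7*b^2 + 7*b + 15) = (b - 4)*(b - 3)*(b^2 - 4*b - 5) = (b - 4)*(b - 3)*(b + 1)*(b - 5)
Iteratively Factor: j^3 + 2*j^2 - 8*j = (j - 2)*(j^2 + 4*j) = j*(j - 2)*(j + 4)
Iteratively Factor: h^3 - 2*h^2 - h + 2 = (h - 2)*(h^2 - 1) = (h - 2)*(h - 1)*(h + 1)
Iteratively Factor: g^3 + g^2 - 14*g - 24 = (g + 3)*(g^2 - 2*g - 8) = (g + 2)*(g + 3)*(g - 4)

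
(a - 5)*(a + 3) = a^2 - 2*a - 15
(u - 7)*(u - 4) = u^2 - 11*u + 28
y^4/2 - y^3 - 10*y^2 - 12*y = y*(y/2 + 1)*(y - 6)*(y + 2)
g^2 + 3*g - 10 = (g - 2)*(g + 5)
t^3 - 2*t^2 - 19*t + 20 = (t - 5)*(t - 1)*(t + 4)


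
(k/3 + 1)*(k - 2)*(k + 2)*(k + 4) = k^4/3 + 7*k^3/3 + 8*k^2/3 - 28*k/3 - 16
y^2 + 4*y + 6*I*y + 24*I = (y + 4)*(y + 6*I)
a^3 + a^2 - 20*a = a*(a - 4)*(a + 5)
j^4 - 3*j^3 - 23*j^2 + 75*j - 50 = (j - 5)*(j - 2)*(j - 1)*(j + 5)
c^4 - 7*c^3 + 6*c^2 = c^2*(c - 6)*(c - 1)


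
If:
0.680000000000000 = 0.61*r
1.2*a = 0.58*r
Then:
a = 0.54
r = 1.11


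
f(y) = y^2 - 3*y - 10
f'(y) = 2*y - 3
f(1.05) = -12.05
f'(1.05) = -0.90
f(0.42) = -11.08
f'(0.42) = -2.16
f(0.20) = -10.56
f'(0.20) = -2.60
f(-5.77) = 40.60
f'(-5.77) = -14.54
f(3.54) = -8.09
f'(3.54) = 4.08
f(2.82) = -10.51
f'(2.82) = 2.64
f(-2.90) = 7.11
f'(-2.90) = -8.80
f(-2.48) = 3.59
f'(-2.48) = -7.96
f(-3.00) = 8.00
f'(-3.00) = -9.00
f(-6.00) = 44.00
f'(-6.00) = -15.00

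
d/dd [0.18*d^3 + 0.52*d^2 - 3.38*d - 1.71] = 0.54*d^2 + 1.04*d - 3.38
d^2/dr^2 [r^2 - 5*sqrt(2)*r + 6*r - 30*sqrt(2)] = 2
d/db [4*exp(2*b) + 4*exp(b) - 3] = (8*exp(b) + 4)*exp(b)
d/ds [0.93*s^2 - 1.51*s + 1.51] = 1.86*s - 1.51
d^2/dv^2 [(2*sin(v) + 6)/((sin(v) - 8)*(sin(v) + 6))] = 2*(-sin(v)^5 - 14*sin(v)^4 - 268*sin(v)^3 - 474*sin(v)^2 - 1764*sin(v) + 120)/((sin(v) - 8)^3*(sin(v) + 6)^3)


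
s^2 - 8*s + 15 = (s - 5)*(s - 3)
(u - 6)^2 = u^2 - 12*u + 36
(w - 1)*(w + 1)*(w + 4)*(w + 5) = w^4 + 9*w^3 + 19*w^2 - 9*w - 20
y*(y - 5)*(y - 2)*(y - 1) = y^4 - 8*y^3 + 17*y^2 - 10*y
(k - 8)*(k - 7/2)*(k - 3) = k^3 - 29*k^2/2 + 125*k/2 - 84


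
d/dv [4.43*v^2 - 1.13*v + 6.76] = 8.86*v - 1.13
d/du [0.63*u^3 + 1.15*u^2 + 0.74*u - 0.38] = 1.89*u^2 + 2.3*u + 0.74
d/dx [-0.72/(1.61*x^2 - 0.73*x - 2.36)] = (2.3184*x - 0.5256)/(-1.61*x^2 + 0.73*x + 2.36)^2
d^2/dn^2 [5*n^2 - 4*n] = 10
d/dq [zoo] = 0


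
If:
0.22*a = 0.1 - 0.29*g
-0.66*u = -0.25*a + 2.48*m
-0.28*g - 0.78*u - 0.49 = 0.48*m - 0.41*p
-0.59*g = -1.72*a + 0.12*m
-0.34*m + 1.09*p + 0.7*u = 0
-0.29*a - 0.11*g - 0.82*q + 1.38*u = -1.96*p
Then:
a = 0.10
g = 0.27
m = 0.17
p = 0.44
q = -0.03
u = -0.60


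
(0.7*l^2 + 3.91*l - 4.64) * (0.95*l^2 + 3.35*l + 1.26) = 0.665*l^4 + 6.0595*l^3 + 9.5725*l^2 - 10.6174*l - 5.8464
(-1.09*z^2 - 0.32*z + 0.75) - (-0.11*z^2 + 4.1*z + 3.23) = -0.98*z^2 - 4.42*z - 2.48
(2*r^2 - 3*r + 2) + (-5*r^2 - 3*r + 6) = -3*r^2 - 6*r + 8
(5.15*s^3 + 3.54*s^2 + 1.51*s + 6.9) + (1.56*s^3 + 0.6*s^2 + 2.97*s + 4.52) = 6.71*s^3 + 4.14*s^2 + 4.48*s + 11.42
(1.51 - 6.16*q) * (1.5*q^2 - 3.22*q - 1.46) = -9.24*q^3 + 22.1002*q^2 + 4.1314*q - 2.2046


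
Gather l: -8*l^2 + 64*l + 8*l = -8*l^2 + 72*l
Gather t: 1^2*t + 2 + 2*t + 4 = 3*t + 6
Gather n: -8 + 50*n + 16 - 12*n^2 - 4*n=-12*n^2 + 46*n + 8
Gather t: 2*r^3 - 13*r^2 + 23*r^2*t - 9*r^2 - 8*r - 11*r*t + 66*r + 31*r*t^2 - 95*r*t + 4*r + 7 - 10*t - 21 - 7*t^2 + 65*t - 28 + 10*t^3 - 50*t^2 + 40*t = 2*r^3 - 22*r^2 + 62*r + 10*t^3 + t^2*(31*r - 57) + t*(23*r^2 - 106*r + 95) - 42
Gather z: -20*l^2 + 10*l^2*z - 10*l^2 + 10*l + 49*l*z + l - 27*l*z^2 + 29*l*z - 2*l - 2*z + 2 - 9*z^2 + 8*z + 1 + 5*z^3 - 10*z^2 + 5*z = -30*l^2 + 9*l + 5*z^3 + z^2*(-27*l - 19) + z*(10*l^2 + 78*l + 11) + 3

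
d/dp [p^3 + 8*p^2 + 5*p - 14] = 3*p^2 + 16*p + 5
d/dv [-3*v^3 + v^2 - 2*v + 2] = -9*v^2 + 2*v - 2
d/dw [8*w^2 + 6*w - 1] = 16*w + 6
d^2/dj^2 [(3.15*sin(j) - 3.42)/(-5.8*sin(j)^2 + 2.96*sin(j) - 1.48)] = (105.966*sin(j)^5 - 406.116*sin(j)^4 - 198.02592*sin(j)^3 + 791.556768*sin(j)^2 - 198.132336*sin(j) - 26.3842559999998)/(5.8*sin(j)^2 - 2.96*sin(j) + 1.48)^3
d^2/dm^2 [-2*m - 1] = 0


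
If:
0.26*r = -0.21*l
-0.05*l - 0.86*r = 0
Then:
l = 0.00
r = 0.00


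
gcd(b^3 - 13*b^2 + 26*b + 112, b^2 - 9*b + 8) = b - 8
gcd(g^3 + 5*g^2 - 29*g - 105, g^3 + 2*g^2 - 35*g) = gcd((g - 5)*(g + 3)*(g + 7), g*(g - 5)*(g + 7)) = g^2 + 2*g - 35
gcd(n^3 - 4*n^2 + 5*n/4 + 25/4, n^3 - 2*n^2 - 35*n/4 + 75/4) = n^2 - 5*n + 25/4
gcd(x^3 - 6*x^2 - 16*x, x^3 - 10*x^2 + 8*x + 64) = x^2 - 6*x - 16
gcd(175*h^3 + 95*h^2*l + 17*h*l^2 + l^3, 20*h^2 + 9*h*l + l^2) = 5*h + l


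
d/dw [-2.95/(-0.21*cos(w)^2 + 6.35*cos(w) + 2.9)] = (1.239*cos(w) - 18.7325)*sin(w)/(-0.21*cos(w)^2 + 6.35*cos(w) + 2.9)^2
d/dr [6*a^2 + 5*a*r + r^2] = 5*a + 2*r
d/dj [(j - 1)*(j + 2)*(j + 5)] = 3*j^2 + 12*j + 3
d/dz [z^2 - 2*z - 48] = 2*z - 2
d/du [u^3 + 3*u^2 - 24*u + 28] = 3*u^2 + 6*u - 24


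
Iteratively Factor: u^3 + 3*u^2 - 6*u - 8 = (u + 1)*(u^2 + 2*u - 8) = (u + 1)*(u + 4)*(u - 2)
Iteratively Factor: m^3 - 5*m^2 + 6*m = (m - 2)*(m^2 - 3*m) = (m - 3)*(m - 2)*(m)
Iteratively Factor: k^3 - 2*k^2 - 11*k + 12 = (k - 1)*(k^2 - k - 12) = (k - 1)*(k + 3)*(k - 4)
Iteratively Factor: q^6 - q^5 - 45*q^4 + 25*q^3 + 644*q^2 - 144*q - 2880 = (q + 4)*(q^5 - 5*q^4 - 25*q^3 + 125*q^2 + 144*q - 720) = (q - 3)*(q + 4)*(q^4 - 2*q^3 - 31*q^2 + 32*q + 240) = (q - 4)*(q - 3)*(q + 4)*(q^3 + 2*q^2 - 23*q - 60) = (q - 4)*(q - 3)*(q + 3)*(q + 4)*(q^2 - q - 20) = (q - 4)*(q - 3)*(q + 3)*(q + 4)^2*(q - 5)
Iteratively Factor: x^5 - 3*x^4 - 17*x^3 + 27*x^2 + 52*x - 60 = (x - 5)*(x^4 + 2*x^3 - 7*x^2 - 8*x + 12) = (x - 5)*(x - 2)*(x^3 + 4*x^2 + x - 6) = (x - 5)*(x - 2)*(x + 2)*(x^2 + 2*x - 3) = (x - 5)*(x - 2)*(x + 2)*(x + 3)*(x - 1)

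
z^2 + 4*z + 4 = (z + 2)^2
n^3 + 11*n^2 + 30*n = n*(n + 5)*(n + 6)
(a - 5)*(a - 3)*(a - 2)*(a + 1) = a^4 - 9*a^3 + 21*a^2 + a - 30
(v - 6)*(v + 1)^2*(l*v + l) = l*v^4 - 3*l*v^3 - 15*l*v^2 - 17*l*v - 6*l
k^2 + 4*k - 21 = (k - 3)*(k + 7)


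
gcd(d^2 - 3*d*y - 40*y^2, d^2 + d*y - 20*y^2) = d + 5*y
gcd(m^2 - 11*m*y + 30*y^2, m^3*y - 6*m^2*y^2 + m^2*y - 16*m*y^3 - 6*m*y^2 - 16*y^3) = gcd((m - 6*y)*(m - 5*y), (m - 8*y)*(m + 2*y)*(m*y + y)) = 1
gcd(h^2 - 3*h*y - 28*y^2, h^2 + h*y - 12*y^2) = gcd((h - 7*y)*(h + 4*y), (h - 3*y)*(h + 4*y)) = h + 4*y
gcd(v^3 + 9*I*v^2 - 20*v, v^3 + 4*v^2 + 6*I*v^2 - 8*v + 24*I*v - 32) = v + 4*I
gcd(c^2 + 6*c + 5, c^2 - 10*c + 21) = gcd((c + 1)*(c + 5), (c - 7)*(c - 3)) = 1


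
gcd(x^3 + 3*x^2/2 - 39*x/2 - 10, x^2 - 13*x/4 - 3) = x - 4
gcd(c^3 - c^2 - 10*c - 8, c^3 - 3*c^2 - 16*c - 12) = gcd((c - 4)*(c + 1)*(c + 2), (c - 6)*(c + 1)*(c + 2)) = c^2 + 3*c + 2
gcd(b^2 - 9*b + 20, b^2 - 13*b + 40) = b - 5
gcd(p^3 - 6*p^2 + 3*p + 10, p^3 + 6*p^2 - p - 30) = p - 2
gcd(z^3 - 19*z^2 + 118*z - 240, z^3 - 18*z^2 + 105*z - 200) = z^2 - 13*z + 40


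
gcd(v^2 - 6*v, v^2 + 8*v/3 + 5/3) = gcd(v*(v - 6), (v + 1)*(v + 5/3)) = 1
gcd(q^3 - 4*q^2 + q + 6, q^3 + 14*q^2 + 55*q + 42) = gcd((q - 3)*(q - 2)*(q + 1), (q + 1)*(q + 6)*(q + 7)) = q + 1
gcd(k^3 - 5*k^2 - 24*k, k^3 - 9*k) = k^2 + 3*k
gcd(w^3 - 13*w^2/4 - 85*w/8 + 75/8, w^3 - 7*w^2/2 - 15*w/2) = w - 5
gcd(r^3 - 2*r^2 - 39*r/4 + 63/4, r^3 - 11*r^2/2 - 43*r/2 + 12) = r + 3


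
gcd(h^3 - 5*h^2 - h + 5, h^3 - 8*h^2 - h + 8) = h^2 - 1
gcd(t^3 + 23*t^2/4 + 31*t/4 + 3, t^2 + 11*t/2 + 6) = t + 4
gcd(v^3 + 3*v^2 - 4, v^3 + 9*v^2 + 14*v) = v + 2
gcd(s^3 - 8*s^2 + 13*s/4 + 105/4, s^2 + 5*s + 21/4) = s + 3/2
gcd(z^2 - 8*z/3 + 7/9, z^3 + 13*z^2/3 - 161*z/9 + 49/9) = z^2 - 8*z/3 + 7/9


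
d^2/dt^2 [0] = 0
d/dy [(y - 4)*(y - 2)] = 2*y - 6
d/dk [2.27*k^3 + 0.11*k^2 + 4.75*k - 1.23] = 6.81*k^2 + 0.22*k + 4.75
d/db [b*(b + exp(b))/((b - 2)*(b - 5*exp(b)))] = (b*(b - 2)*(b + exp(b))*(5*exp(b) - 1) - b*(b - 5*exp(b))*(b + exp(b)) + (b - 2)*(b - 5*exp(b))*(b*(exp(b) + 1) + b + exp(b)))/((b - 2)^2*(b - 5*exp(b))^2)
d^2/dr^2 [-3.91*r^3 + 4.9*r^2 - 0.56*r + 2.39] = 9.8 - 23.46*r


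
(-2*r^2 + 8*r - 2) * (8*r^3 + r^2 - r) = -16*r^5 + 62*r^4 - 6*r^3 - 10*r^2 + 2*r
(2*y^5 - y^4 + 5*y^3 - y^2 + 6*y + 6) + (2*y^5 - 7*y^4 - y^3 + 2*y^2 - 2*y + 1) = 4*y^5 - 8*y^4 + 4*y^3 + y^2 + 4*y + 7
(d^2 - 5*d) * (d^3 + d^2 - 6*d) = d^5 - 4*d^4 - 11*d^3 + 30*d^2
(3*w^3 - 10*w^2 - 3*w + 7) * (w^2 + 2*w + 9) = 3*w^5 - 4*w^4 + 4*w^3 - 89*w^2 - 13*w + 63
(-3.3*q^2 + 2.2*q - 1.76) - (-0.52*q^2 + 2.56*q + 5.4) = -2.78*q^2 - 0.36*q - 7.16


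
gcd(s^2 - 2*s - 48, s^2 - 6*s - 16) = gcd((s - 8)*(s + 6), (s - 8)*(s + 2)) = s - 8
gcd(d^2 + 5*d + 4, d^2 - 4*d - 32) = d + 4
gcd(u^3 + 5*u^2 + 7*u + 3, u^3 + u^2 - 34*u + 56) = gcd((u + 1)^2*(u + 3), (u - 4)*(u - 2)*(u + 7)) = 1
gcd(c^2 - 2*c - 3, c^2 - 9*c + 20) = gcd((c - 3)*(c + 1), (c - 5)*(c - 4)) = 1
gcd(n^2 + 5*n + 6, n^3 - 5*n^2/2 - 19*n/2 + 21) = n + 3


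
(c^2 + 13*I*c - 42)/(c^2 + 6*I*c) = (c + 7*I)/c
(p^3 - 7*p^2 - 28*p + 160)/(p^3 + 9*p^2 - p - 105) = (p^2 - 12*p + 32)/(p^2 + 4*p - 21)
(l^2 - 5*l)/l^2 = (l - 5)/l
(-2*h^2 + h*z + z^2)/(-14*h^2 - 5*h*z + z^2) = (-h + z)/(-7*h + z)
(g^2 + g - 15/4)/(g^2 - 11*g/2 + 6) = (g + 5/2)/(g - 4)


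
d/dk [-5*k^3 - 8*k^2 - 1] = k*(-15*k - 16)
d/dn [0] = 0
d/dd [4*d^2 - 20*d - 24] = 8*d - 20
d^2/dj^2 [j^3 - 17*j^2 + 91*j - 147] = 6*j - 34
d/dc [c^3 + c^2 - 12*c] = 3*c^2 + 2*c - 12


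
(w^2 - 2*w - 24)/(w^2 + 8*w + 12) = (w^2 - 2*w - 24)/(w^2 + 8*w + 12)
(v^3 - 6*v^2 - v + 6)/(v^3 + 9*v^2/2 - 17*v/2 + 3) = 2*(v^2 - 5*v - 6)/(2*v^2 + 11*v - 6)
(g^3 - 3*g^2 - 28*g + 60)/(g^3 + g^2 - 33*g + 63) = (g^3 - 3*g^2 - 28*g + 60)/(g^3 + g^2 - 33*g + 63)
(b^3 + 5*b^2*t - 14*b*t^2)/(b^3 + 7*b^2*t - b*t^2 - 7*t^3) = b*(-b + 2*t)/(-b^2 + t^2)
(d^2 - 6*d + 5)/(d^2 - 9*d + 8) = (d - 5)/(d - 8)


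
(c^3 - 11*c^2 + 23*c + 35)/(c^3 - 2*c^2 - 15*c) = (c^2 - 6*c - 7)/(c*(c + 3))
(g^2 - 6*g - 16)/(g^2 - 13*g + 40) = (g + 2)/(g - 5)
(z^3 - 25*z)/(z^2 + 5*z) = z - 5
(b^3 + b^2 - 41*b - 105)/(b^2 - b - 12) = (b^2 - 2*b - 35)/(b - 4)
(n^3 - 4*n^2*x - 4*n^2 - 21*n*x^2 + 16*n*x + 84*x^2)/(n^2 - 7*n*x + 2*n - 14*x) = (n^2 + 3*n*x - 4*n - 12*x)/(n + 2)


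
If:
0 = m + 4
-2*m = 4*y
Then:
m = -4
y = 2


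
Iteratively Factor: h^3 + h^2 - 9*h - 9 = (h + 1)*(h^2 - 9) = (h - 3)*(h + 1)*(h + 3)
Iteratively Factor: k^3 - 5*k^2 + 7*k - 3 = (k - 3)*(k^2 - 2*k + 1) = (k - 3)*(k - 1)*(k - 1)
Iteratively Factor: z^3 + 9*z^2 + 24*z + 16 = (z + 4)*(z^2 + 5*z + 4) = (z + 1)*(z + 4)*(z + 4)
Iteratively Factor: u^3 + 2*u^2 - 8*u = (u + 4)*(u^2 - 2*u) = u*(u + 4)*(u - 2)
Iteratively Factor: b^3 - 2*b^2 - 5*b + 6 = (b - 3)*(b^2 + b - 2) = (b - 3)*(b + 2)*(b - 1)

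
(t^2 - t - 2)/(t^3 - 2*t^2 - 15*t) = (-t^2 + t + 2)/(t*(-t^2 + 2*t + 15))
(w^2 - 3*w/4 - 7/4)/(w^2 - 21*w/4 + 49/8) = 2*(w + 1)/(2*w - 7)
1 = 1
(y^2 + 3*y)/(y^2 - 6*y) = (y + 3)/(y - 6)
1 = 1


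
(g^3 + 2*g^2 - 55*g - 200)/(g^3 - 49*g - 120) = (g + 5)/(g + 3)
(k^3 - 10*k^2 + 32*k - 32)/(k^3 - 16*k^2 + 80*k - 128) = (k - 2)/(k - 8)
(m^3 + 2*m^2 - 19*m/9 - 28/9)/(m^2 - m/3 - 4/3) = m + 7/3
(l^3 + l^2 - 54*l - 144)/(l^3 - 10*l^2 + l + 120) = (l + 6)/(l - 5)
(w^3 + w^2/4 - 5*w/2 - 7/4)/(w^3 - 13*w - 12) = (w^2 - 3*w/4 - 7/4)/(w^2 - w - 12)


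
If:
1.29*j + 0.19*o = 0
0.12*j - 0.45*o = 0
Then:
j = 0.00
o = 0.00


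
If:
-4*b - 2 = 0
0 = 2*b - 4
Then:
No Solution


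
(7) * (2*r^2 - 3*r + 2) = 14*r^2 - 21*r + 14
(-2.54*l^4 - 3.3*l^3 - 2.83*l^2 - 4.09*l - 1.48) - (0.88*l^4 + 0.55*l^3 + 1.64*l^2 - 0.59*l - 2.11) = -3.42*l^4 - 3.85*l^3 - 4.47*l^2 - 3.5*l + 0.63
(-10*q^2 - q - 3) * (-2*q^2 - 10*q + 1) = 20*q^4 + 102*q^3 + 6*q^2 + 29*q - 3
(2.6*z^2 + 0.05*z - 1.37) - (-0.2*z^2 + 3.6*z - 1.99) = 2.8*z^2 - 3.55*z + 0.62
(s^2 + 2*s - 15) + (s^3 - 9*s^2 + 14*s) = s^3 - 8*s^2 + 16*s - 15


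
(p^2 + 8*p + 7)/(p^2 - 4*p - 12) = (p^2 + 8*p + 7)/(p^2 - 4*p - 12)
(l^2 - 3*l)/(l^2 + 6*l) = (l - 3)/(l + 6)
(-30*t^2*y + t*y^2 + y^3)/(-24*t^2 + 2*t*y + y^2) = y*(-5*t + y)/(-4*t + y)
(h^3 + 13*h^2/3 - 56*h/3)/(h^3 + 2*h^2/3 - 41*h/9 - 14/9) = 3*h*(3*h^2 + 13*h - 56)/(9*h^3 + 6*h^2 - 41*h - 14)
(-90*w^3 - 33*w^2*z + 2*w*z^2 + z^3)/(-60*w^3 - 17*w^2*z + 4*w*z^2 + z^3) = (-6*w + z)/(-4*w + z)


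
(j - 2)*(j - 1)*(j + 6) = j^3 + 3*j^2 - 16*j + 12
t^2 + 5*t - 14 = (t - 2)*(t + 7)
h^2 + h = h*(h + 1)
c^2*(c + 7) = c^3 + 7*c^2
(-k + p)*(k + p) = -k^2 + p^2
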